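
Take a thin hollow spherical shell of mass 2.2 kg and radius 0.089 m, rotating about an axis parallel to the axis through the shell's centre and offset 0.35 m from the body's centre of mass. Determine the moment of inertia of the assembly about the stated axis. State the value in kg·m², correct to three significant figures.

I_cm = (2/3)MR² = (2/3)(2.2)(0.089)² = 0.011617 kg·m²; centre at d = 0.35 m, so the parallel axis theorem gives I = 0.011617 + (2.2)(0.35)² = 0.28112 kg·m².

0.281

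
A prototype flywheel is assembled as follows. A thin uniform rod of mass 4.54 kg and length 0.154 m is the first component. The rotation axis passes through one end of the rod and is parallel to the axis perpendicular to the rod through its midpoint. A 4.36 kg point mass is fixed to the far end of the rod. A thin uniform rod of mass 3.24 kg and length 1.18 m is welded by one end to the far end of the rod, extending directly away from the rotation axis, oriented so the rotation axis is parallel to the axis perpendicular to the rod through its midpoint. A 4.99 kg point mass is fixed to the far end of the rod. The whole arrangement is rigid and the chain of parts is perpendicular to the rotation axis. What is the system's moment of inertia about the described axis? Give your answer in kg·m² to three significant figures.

11.2

Thin rod: I_cm = (1/12)ML² = (1/12)(4.54)(0.154)² = 0.0089726 kg·m²; centre at d = 0.077 m, so the parallel axis theorem gives I = 0.0089726 + (4.54)(0.077)² = 0.03589 kg·m².
Point mass: I_cm = 0; centre at d = 0.077 + 0.077 = 0.154 m, so the parallel axis theorem gives I = 0 + (4.36)(0.154)² = 0.1034 kg·m².
Thin rod: I_cm = (1/12)ML² = (1/12)(3.24)(1.18)² = 0.37595 kg·m²; centre at d = 0.077 + 0.077 + 0.59 = 0.744 m, so the parallel axis theorem gives I = 0.37595 + (3.24)(0.744)² = 2.1694 kg·m².
Point mass: I_cm = 0; centre at d = 0.077 + 0.077 + 0.59 + 0.59 = 1.334 m, so the parallel axis theorem gives I = 0 + (4.99)(1.334)² = 8.88 kg·m².
Total I = 0.03589 + 0.1034 + 2.1694 + 8.88 = 11.189 kg·m².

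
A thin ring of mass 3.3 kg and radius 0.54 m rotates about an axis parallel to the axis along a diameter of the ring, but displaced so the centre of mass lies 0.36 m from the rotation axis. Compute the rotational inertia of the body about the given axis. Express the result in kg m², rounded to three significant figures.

0.909

I_cm = (1/2)MR² = (1/2)(3.3)(0.54)² = 0.48114 kg m²; centre at d = 0.36 m, so I = I_cm + Md² gives I = 0.48114 + (3.3)(0.36)² = 0.90882 kg m².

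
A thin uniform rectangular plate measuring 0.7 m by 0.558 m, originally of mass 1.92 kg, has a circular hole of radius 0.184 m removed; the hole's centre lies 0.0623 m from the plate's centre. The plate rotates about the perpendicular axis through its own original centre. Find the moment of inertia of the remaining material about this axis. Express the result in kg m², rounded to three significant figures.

Unpierced body about its centre: I₀ = (1/12)M(a²+b²) = (1/12)(1.92)[(0.7)² + (0.558)²] = 0.12822 kg m².
The removed disk has mass m = M·πr²/(ab) = (1.92)·π(0.184)²/(0.7·0.558) = 0.52282 kg (same uniform areal density).
Its moment of inertia about the rotation axis (parallel-axis theorem): I_hole = (1/2)mr² + md² = (1/2)(0.52282)(0.184)² + (0.52282)(0.0623)² = 0.01088 kg m².
Treating the hole as negative mass, I = I₀ − I_hole = 0.12822 − 0.01088 = 0.11734 kg m².

0.117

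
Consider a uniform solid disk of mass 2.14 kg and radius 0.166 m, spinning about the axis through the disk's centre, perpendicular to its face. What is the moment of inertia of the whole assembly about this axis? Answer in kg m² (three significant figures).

0.0295

I_cm = (1/2)MR² = (1/2)(2.14)(0.166)² = 0.029485 kg m²; axis through the centre, so I = 0.029485 kg m².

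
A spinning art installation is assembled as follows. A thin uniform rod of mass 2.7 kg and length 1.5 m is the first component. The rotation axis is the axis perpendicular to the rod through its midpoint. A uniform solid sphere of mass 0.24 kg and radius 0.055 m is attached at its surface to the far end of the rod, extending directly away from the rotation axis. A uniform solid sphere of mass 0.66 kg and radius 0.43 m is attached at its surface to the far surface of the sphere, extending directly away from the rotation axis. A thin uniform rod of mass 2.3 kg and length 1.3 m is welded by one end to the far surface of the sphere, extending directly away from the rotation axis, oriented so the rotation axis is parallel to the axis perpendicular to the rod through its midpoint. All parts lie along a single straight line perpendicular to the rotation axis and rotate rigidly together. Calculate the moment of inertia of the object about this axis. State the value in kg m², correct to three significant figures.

15.1

Thin rod: I_cm = (1/12)ML² = (1/12)(2.7)(1.5)² = 0.50625 kg m²; axis through the centre, so I = 0.50625 kg m².
Solid sphere: I_cm = (2/5)MR² = (2/5)(0.24)(0.055)² = 0.0002904 kg m²; centre at d = 0.75 + 0.055 = 0.805 m, so the parallel axis theorem gives I = 0.0002904 + (0.24)(0.805)² = 0.15582 kg m².
Solid sphere: I_cm = (2/5)MR² = (2/5)(0.66)(0.43)² = 0.048814 kg m²; centre at d = 0.75 + 0.055 + 0.055 + 0.43 = 1.29 m, so the parallel axis theorem gives I = 0.048814 + (0.66)(1.29)² = 1.1471 kg m².
Thin rod: I_cm = (1/12)ML² = (1/12)(2.3)(1.3)² = 0.32392 kg m²; centre at d = 0.75 + 0.055 + 0.055 + 0.43 + 0.43 + 0.65 = 2.37 m, so the parallel axis theorem gives I = 0.32392 + (2.3)(2.37)² = 13.243 kg m².
Total I = 0.50625 + 0.15582 + 1.1471 + 13.243 = 15.052 kg m².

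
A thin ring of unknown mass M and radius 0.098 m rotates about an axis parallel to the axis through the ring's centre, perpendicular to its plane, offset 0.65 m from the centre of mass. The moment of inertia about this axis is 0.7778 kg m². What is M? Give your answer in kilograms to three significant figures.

I = I_cm + Md² = MR² + Md² = M·[1·(0.098)² + (0.65)²] = M·0.4321.
So M = 0.7778 / 0.4321 = 1.8 kg.

1.80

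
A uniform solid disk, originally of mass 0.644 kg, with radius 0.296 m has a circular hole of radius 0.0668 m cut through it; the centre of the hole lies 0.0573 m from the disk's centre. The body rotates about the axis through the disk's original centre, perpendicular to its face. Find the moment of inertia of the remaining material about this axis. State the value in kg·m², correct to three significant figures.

0.0280

Unpierced body about its centre: I₀ = (1/2)MR² = (1/2)(0.644)(0.296)² = 0.028212 kg·m².
The removed disk has mass m = M·(r/R)² = (0.644)(0.0668/0.296)² = 0.032799 kg (same uniform areal density).
Its moment of inertia about the rotation axis (parallel-axis theorem): I_hole = (1/2)mr² + md² = (1/2)(0.032799)(0.0668)² + (0.032799)(0.0573)² = 0.00018086 kg·m².
Treating the hole as negative mass, I = I₀ − I_hole = 0.028212 − 0.00018086 = 0.028031 kg·m².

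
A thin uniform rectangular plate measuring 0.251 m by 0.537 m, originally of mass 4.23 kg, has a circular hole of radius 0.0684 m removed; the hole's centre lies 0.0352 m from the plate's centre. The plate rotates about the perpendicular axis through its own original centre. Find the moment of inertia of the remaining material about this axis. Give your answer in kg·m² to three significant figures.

0.122

Unpierced body about its centre: I₀ = (1/12)M(a²+b²) = (1/12)(4.23)[(0.251)² + (0.537)²] = 0.12386 kg·m².
The removed disk has mass m = M·πr²/(ab) = (4.23)·π(0.0684)²/(0.251·0.537) = 0.46127 kg (same uniform areal density).
Its moment of inertia about the rotation axis (parallel-axis theorem): I_hole = (1/2)mr² + md² = (1/2)(0.46127)(0.0684)² + (0.46127)(0.0352)² = 0.0016506 kg·m².
Treating the hole as negative mass, I = I₀ − I_hole = 0.12386 − 0.0016506 = 0.12221 kg·m².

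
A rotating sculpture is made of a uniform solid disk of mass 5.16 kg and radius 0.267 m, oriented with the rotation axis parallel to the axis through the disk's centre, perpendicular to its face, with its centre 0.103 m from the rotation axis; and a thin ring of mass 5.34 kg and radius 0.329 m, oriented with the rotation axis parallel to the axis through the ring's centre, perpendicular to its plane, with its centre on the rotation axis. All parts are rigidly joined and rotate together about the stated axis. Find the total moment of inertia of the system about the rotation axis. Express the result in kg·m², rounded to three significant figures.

0.817

Solid disk: I_cm = (1/2)MR² = (1/2)(5.16)(0.267)² = 0.18393 kg·m²; centre at d = 0.103 m, so I = I_cm + Md² gives I = 0.18393 + (5.16)(0.103)² = 0.23867 kg·m².
Thin ring: I_cm = MR² = (5.34)(0.329)² = 0.57801 kg·m²; axis through the centre, so I = 0.57801 kg·m².
Total I = 0.23867 + 0.57801 = 0.81668 kg·m².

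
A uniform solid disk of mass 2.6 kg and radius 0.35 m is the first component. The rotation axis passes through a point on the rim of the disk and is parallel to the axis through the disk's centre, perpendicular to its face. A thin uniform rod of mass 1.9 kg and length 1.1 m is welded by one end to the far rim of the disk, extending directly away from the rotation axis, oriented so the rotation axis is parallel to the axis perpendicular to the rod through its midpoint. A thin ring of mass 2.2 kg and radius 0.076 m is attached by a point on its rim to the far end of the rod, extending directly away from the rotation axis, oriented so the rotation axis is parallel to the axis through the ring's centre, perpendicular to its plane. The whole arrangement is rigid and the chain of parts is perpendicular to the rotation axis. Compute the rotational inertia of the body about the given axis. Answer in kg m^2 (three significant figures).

11.4

Solid disk: I_cm = (1/2)MR² = (1/2)(2.6)(0.35)² = 0.15925 kg m^2; centre at d = 0.35 m, so the parallel axis theorem gives I = 0.15925 + (2.6)(0.35)² = 0.47775 kg m^2.
Thin rod: I_cm = (1/12)ML² = (1/12)(1.9)(1.1)² = 0.19158 kg m^2; centre at d = 0.35 + 0.35 + 0.55 = 1.25 m, so the parallel axis theorem gives I = 0.19158 + (1.9)(1.25)² = 3.1603 kg m^2.
Thin ring: I_cm = MR² = (2.2)(0.076)² = 0.012707 kg m^2; centre at d = 0.35 + 0.35 + 0.55 + 0.55 + 0.076 = 1.876 m, so the parallel axis theorem gives I = 0.012707 + (2.2)(1.876)² = 7.7553 kg m^2.
Total I = 0.47775 + 3.1603 + 7.7553 = 11.393 kg m^2.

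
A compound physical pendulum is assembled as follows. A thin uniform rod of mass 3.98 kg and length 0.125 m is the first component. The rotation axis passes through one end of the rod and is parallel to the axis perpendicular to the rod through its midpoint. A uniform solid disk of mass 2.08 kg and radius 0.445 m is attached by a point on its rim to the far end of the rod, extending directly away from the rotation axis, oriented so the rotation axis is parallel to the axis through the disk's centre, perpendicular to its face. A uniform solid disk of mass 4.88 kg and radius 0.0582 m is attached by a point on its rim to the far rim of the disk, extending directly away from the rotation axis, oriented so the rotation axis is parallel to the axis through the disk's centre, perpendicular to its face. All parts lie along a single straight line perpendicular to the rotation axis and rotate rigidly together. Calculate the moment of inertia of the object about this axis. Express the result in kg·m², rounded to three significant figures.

Thin rod: I_cm = (1/12)ML² = (1/12)(3.98)(0.125)² = 0.0051823 kg·m²; centre at d = 0.0625 m, so the parallel axis theorem gives I = 0.0051823 + (3.98)(0.0625)² = 0.020729 kg·m².
Solid disk: I_cm = (1/2)MR² = (1/2)(2.08)(0.445)² = 0.20595 kg·m²; centre at d = 0.0625 + 0.0625 + 0.445 = 0.57 m, so the parallel axis theorem gives I = 0.20595 + (2.08)(0.57)² = 0.88174 kg·m².
Solid disk: I_cm = (1/2)MR² = (1/2)(4.88)(0.0582)² = 0.0082649 kg·m²; centre at d = 0.0625 + 0.0625 + 0.445 + 0.445 + 0.0582 = 1.0732 m, so the parallel axis theorem gives I = 0.0082649 + (4.88)(1.0732)² = 5.6288 kg·m².
Total I = 0.020729 + 0.88174 + 5.6288 = 6.5313 kg·m².

6.53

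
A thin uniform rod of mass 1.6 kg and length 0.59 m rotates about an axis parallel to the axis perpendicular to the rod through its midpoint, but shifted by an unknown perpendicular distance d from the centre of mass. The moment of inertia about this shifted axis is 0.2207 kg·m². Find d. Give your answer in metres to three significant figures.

About the centre-of-mass axis, I_cm = (1/12)ML² = (1/12)(1.6)(0.59)² = 0.046413 kg·m².
Parallel axis theorem: I = I_cm + Md², so Md² = 0.2207 − 0.046413 = 0.17429 kg·m².
d = √(0.17429 / 1.6) = 0.33004 m.

0.330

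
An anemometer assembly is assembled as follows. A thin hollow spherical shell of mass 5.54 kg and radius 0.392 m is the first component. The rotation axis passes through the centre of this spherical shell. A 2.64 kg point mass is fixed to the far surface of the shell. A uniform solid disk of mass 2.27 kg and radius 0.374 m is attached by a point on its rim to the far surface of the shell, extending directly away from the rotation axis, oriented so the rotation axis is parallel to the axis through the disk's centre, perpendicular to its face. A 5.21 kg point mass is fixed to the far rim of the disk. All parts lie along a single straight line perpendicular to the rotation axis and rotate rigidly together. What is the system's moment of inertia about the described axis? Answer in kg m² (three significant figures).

Spherical shell: I_cm = (2/3)MR² = (2/3)(5.54)(0.392)² = 0.56753 kg m²; axis through the centre, so I = 0.56753 kg m².
Point mass: I_cm = 0; centre at d = 0.392 m, so I = I_cm + Md² gives I = 0 + (2.64)(0.392)² = 0.40567 kg m².
Solid disk: I_cm = (1/2)MR² = (1/2)(2.27)(0.374)² = 0.15876 kg m²; centre at d = 0.392 + 0.374 = 0.766 m, so I = I_cm + Md² gives I = 0.15876 + (2.27)(0.766)² = 1.4907 kg m².
Point mass: I_cm = 0; centre at d = 0.392 + 0.374 + 0.374 = 1.14 m, so I = I_cm + Md² gives I = 0 + (5.21)(1.14)² = 6.7709 kg m².
Total I = 0.56753 + 0.40567 + 1.4907 + 6.7709 = 9.2348 kg m².

9.23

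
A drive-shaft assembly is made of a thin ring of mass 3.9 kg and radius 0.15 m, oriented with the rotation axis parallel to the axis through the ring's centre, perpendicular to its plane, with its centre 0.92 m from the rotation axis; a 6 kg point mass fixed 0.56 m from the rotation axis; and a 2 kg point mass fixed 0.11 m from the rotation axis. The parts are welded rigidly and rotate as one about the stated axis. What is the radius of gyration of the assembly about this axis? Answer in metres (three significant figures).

Thin ring: I_cm = MR² = (3.9)(0.15)² = 0.08775 kg m^2; centre at d = 0.92 m, so the parallel axis theorem gives I = 0.08775 + (3.9)(0.92)² = 3.3887 kg m^2.
Point mass: I_cm = 0; centre at d = 0.56 m, so the parallel axis theorem gives I = 0 + (6)(0.56)² = 1.8816 kg m^2.
Point mass: I_cm = 0; centre at d = 0.11 m, so the parallel axis theorem gives I = 0 + (2)(0.11)² = 0.0242 kg m^2.
Total I = 5.2945 kg m^2; total mass M = 11.9 kg.
k = √(I/M) = √(5.2945/11.9) = 0.66702 m.

0.667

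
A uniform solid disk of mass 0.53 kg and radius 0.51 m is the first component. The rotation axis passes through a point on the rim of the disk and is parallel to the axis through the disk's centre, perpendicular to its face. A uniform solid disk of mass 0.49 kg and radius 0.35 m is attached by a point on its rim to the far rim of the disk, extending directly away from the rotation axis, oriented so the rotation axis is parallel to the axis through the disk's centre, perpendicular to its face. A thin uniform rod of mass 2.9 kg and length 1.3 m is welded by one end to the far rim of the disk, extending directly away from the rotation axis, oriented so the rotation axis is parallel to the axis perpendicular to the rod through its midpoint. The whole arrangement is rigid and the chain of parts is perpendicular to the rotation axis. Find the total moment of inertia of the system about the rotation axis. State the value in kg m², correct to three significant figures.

Solid disk: I_cm = (1/2)MR² = (1/2)(0.53)(0.51)² = 0.068927 kg m²; centre at d = 0.51 m, so the parallel axis theorem gives I = 0.068927 + (0.53)(0.51)² = 0.20678 kg m².
Solid disk: I_cm = (1/2)MR² = (1/2)(0.49)(0.35)² = 0.030012 kg m²; centre at d = 0.51 + 0.51 + 0.35 = 1.37 m, so the parallel axis theorem gives I = 0.030012 + (0.49)(1.37)² = 0.94969 kg m².
Thin rod: I_cm = (1/12)ML² = (1/12)(2.9)(1.3)² = 0.40842 kg m²; centre at d = 0.51 + 0.51 + 0.35 + 0.35 + 0.65 = 2.37 m, so the parallel axis theorem gives I = 0.40842 + (2.9)(2.37)² = 16.697 kg m².
Total I = 0.20678 + 0.94969 + 16.697 = 17.854 kg m².

17.9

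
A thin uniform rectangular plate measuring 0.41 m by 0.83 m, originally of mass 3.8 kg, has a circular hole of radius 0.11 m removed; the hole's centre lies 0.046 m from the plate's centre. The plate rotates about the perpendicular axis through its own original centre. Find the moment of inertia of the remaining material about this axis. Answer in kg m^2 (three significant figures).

Unpierced body about its centre: I₀ = (1/12)M(a²+b²) = (1/12)(3.8)[(0.41)² + (0.83)²] = 0.27138 kg m^2.
The removed disk has mass m = M·πr²/(ab) = (3.8)·π(0.11)²/(0.41·0.83) = 0.42448 kg (same uniform areal density).
Its moment of inertia about the rotation axis (parallel-axis theorem): I_hole = (1/2)mr² + md² = (1/2)(0.42448)(0.11)² + (0.42448)(0.046)² = 0.0034663 kg m^2.
Treating the hole as negative mass, I = I₀ − I_hole = 0.27138 − 0.0034663 = 0.26792 kg m^2.

0.268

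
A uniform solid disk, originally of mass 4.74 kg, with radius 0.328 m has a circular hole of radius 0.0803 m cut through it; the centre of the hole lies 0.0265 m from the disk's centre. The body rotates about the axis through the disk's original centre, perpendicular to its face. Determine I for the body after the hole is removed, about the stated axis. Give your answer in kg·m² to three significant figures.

Unpierced body about its centre: I₀ = (1/2)MR² = (1/2)(4.74)(0.328)² = 0.25497 kg·m².
The removed disk has mass m = M·(r/R)² = (4.74)(0.0803/0.328)² = 0.28409 kg (same uniform areal density).
Its moment of inertia about the rotation axis (parallel-axis theorem): I_hole = (1/2)mr² + md² = (1/2)(0.28409)(0.0803)² + (0.28409)(0.0265)² = 0.0011154 kg·m².
Treating the hole as negative mass, I = I₀ − I_hole = 0.25497 − 0.0011154 = 0.25386 kg·m².

0.254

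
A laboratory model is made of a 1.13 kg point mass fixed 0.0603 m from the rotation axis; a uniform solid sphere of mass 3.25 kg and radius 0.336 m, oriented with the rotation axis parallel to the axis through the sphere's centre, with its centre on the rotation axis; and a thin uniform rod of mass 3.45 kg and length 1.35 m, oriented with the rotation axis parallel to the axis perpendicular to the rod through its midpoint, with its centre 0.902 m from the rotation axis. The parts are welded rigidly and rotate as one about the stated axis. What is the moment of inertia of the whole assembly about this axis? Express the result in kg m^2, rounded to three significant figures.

Point mass: I_cm = 0; centre at d = 0.0603 m, so I = I_cm + Md² gives I = 0 + (1.13)(0.0603)² = 0.0041088 kg m^2.
Solid sphere: I_cm = (2/5)MR² = (2/5)(3.25)(0.336)² = 0.14676 kg m^2; axis through the centre, so I = 0.14676 kg m^2.
Thin rod: I_cm = (1/12)ML² = (1/12)(3.45)(1.35)² = 0.52397 kg m^2; centre at d = 0.902 m, so I = I_cm + Md² gives I = 0.52397 + (3.45)(0.902)² = 3.3309 kg m^2.
Total I = 0.0041088 + 0.14676 + 3.3309 = 3.4818 kg m^2.

3.48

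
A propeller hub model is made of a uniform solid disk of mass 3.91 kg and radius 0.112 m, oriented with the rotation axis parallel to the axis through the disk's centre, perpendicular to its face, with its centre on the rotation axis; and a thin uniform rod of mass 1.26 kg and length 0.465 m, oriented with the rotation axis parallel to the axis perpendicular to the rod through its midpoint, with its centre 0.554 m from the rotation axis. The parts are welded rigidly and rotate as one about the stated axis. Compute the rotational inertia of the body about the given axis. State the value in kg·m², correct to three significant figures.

Solid disk: I_cm = (1/2)MR² = (1/2)(3.91)(0.112)² = 0.024524 kg·m²; axis through the centre, so I = 0.024524 kg·m².
Thin rod: I_cm = (1/12)ML² = (1/12)(1.26)(0.465)² = 0.022704 kg·m²; centre at d = 0.554 m, so the parallel axis theorem gives I = 0.022704 + (1.26)(0.554)² = 0.40942 kg·m².
Total I = 0.024524 + 0.40942 = 0.43394 kg·m².

0.434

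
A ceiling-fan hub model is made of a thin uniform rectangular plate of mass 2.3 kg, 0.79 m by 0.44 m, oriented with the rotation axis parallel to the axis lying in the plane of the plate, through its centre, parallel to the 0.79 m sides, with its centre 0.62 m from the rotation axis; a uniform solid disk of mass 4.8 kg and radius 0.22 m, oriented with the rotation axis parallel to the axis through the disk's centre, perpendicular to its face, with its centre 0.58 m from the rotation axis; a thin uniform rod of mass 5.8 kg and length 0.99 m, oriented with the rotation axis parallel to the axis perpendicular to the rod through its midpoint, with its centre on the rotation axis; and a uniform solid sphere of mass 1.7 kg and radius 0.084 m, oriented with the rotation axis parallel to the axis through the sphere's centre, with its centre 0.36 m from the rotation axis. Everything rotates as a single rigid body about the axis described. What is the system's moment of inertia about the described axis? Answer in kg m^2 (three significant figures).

Rectangular plate: I_cm = (1/12)Mb² = (1/12)(2.3)(0.44)² = 0.037107 kg m^2; centre at d = 0.62 m, so I = I_cm + Md² gives I = 0.037107 + (2.3)(0.62)² = 0.92123 kg m^2.
Solid disk: I_cm = (1/2)MR² = (1/2)(4.8)(0.22)² = 0.11616 kg m^2; centre at d = 0.58 m, so I = I_cm + Md² gives I = 0.11616 + (4.8)(0.58)² = 1.7309 kg m^2.
Thin rod: I_cm = (1/12)ML² = (1/12)(5.8)(0.99)² = 0.47371 kg m^2; axis through the centre, so I = 0.47371 kg m^2.
Solid sphere: I_cm = (2/5)MR² = (2/5)(1.7)(0.084)² = 0.0047981 kg m^2; centre at d = 0.36 m, so I = I_cm + Md² gives I = 0.0047981 + (1.7)(0.36)² = 0.22512 kg m^2.
Total I = 0.92123 + 1.7309 + 0.47371 + 0.22512 = 3.3509 kg m^2.

3.35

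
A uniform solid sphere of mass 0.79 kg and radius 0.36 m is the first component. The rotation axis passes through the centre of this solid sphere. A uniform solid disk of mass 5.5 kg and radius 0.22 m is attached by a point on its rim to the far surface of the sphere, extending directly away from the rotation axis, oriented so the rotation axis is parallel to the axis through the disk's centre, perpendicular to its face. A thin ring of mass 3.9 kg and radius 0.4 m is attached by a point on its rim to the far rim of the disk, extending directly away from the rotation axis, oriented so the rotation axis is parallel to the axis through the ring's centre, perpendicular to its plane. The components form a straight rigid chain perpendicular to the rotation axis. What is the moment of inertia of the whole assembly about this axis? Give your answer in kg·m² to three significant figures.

8.26

Solid sphere: I_cm = (2/5)MR² = (2/5)(0.79)(0.36)² = 0.040954 kg·m²; axis through the centre, so I = 0.040954 kg·m².
Solid disk: I_cm = (1/2)MR² = (1/2)(5.5)(0.22)² = 0.1331 kg·m²; centre at d = 0.36 + 0.22 = 0.58 m, so the parallel axis theorem gives I = 0.1331 + (5.5)(0.58)² = 1.9833 kg·m².
Thin ring: I_cm = MR² = (3.9)(0.4)² = 0.624 kg·m²; centre at d = 0.36 + 0.22 + 0.22 + 0.4 = 1.2 m, so the parallel axis theorem gives I = 0.624 + (3.9)(1.2)² = 6.24 kg·m².
Total I = 0.040954 + 1.9833 + 6.24 = 8.2643 kg·m².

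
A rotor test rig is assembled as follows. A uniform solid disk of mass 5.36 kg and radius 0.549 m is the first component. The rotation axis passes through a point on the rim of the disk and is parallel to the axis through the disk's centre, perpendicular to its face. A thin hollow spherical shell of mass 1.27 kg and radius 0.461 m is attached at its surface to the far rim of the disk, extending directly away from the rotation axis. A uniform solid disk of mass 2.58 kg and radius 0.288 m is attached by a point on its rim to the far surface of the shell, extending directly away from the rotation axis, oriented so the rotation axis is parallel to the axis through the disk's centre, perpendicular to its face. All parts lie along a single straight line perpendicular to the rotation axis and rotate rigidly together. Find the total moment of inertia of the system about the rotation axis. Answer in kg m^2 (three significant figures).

19.5

Solid disk: I_cm = (1/2)MR² = (1/2)(5.36)(0.549)² = 0.80775 kg m^2; centre at d = 0.549 m, so the parallel axis theorem gives I = 0.80775 + (5.36)(0.549)² = 2.4233 kg m^2.
Spherical shell: I_cm = (2/3)MR² = (2/3)(1.27)(0.461)² = 0.17993 kg m^2; centre at d = 0.549 + 0.549 + 0.461 = 1.559 m, so the parallel axis theorem gives I = 0.17993 + (1.27)(1.559)² = 3.2666 kg m^2.
Solid disk: I_cm = (1/2)MR² = (1/2)(2.58)(0.288)² = 0.107 kg m^2; centre at d = 0.549 + 0.549 + 0.461 + 0.461 + 0.288 = 2.308 m, so the parallel axis theorem gives I = 0.107 + (2.58)(2.308)² = 13.85 kg m^2.
Total I = 2.4233 + 3.2666 + 13.85 = 19.54 kg m^2.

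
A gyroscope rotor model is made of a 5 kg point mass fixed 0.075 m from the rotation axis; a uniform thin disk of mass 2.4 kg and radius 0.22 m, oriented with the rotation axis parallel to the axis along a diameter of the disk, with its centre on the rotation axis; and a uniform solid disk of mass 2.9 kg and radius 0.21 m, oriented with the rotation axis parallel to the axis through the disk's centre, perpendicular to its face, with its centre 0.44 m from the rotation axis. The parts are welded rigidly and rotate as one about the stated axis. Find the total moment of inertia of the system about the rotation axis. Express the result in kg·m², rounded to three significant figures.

0.683

Point mass: I_cm = 0; centre at d = 0.075 m, so I = I_cm + Md² gives I = 0 + (5)(0.075)² = 0.028125 kg·m².
Thin disk: I_cm = (1/4)MR² = (1/4)(2.4)(0.22)² = 0.02904 kg·m²; axis through the centre, so I = 0.02904 kg·m².
Solid disk: I_cm = (1/2)MR² = (1/2)(2.9)(0.21)² = 0.063945 kg·m²; centre at d = 0.44 m, so I = I_cm + Md² gives I = 0.063945 + (2.9)(0.44)² = 0.62538 kg·m².
Total I = 0.028125 + 0.02904 + 0.62538 = 0.68255 kg·m².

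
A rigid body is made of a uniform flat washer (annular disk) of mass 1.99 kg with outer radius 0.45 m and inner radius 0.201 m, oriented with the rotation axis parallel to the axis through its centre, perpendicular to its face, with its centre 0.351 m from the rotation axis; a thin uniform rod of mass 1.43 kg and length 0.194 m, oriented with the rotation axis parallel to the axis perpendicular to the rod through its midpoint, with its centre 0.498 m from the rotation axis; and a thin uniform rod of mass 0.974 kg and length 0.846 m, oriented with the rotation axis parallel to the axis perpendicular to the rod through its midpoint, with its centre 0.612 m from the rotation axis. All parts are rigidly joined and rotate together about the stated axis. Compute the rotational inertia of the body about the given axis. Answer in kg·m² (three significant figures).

1.27

Annular disk: I_cm = (1/2)M(R²+r²) = (1/2)(1.99)[(0.45)² + (0.201)²] = 0.24169 kg·m²; centre at d = 0.351 m, so the parallel axis theorem gives I = 0.24169 + (1.99)(0.351)² = 0.48686 kg·m².
Thin rod: I_cm = (1/12)ML² = (1/12)(1.43)(0.194)² = 0.004485 kg·m²; centre at d = 0.498 m, so the parallel axis theorem gives I = 0.004485 + (1.43)(0.498)² = 0.35913 kg·m².
Thin rod: I_cm = (1/12)ML² = (1/12)(0.974)(0.846)² = 0.058092 kg·m²; centre at d = 0.612 m, so the parallel axis theorem gives I = 0.058092 + (0.974)(0.612)² = 0.4229 kg·m².
Total I = 0.48686 + 0.35913 + 0.4229 = 1.2689 kg·m².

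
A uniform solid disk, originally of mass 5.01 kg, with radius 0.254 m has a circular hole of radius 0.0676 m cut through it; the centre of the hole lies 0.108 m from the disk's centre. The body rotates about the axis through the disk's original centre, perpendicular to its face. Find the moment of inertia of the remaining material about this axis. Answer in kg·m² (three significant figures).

0.157

Unpierced body about its centre: I₀ = (1/2)MR² = (1/2)(5.01)(0.254)² = 0.16161 kg·m².
The removed disk has mass m = M·(r/R)² = (5.01)(0.0676/0.254)² = 0.35487 kg (same uniform areal density).
Its moment of inertia about the rotation axis (parallel-axis theorem): I_hole = (1/2)mr² + md² = (1/2)(0.35487)(0.0676)² + (0.35487)(0.108)² = 0.00495 kg·m².
Treating the hole as negative mass, I = I₀ − I_hole = 0.16161 − 0.00495 = 0.15666 kg·m².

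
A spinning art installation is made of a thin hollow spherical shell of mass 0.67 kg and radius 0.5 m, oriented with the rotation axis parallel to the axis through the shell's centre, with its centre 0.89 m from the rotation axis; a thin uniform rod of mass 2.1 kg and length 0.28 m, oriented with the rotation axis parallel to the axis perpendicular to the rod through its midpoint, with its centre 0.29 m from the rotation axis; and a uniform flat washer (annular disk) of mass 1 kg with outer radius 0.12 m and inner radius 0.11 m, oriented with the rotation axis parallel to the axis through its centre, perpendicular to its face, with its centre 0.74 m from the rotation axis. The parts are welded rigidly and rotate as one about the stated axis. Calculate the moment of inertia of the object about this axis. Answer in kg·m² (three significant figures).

1.39

Spherical shell: I_cm = (2/3)MR² = (2/3)(0.67)(0.5)² = 0.11167 kg·m²; centre at d = 0.89 m, so the parallel axis theorem gives I = 0.11167 + (0.67)(0.89)² = 0.64237 kg·m².
Thin rod: I_cm = (1/12)ML² = (1/12)(2.1)(0.28)² = 0.01372 kg·m²; centre at d = 0.29 m, so the parallel axis theorem gives I = 0.01372 + (2.1)(0.29)² = 0.19033 kg·m².
Annular disk: I_cm = (1/2)M(R²+r²) = (1/2)(1)[(0.12)² + (0.11)²] = 0.01325 kg·m²; centre at d = 0.74 m, so the parallel axis theorem gives I = 0.01325 + (1)(0.74)² = 0.56085 kg·m².
Total I = 0.64237 + 0.19033 + 0.56085 = 1.3936 kg·m².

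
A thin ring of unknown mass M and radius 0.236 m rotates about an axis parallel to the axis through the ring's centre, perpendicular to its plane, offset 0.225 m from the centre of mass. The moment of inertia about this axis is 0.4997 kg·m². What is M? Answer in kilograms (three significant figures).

I = I_cm + Md² = MR² + Md² = M·[1·(0.236)² + (0.225)²] = M·0.10632.
So M = 0.4997 / 0.10632 = 4.6999 kg.

4.70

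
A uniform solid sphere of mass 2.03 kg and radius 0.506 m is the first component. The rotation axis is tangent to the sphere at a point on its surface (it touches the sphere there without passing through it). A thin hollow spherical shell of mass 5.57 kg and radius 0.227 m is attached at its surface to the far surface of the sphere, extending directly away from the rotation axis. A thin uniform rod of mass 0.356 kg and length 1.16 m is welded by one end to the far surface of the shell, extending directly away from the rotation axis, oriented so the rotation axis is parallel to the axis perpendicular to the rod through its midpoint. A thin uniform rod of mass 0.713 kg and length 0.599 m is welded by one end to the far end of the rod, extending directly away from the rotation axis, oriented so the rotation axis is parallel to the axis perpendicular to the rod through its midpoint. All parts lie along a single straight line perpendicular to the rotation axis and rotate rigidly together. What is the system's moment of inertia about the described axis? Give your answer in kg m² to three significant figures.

Solid sphere: I_cm = (2/5)MR² = (2/5)(2.03)(0.506)² = 0.2079 kg m²; centre at d = 0.506 m, so I = I_cm + Md² gives I = 0.2079 + (2.03)(0.506)² = 0.72765 kg m².
Spherical shell: I_cm = (2/3)MR² = (2/3)(5.57)(0.227)² = 0.19134 kg m²; centre at d = 0.506 + 0.506 + 0.227 = 1.239 m, so I = I_cm + Md² gives I = 0.19134 + (5.57)(1.239)² = 8.742 kg m².
Thin rod: I_cm = (1/12)ML² = (1/12)(0.356)(1.16)² = 0.039919 kg m²; centre at d = 0.506 + 0.506 + 0.227 + 0.227 + 0.58 = 2.046 m, so I = I_cm + Md² gives I = 0.039919 + (0.356)(2.046)² = 1.5302 kg m².
Thin rod: I_cm = (1/12)ML² = (1/12)(0.713)(0.599)² = 0.021319 kg m²; centre at d = 0.506 + 0.506 + 0.227 + 0.227 + 0.58 + 0.58 + 0.2995 = 2.9255 m, so I = I_cm + Md² gives I = 0.021319 + (0.713)(2.9255)² = 6.1236 kg m².
Total I = 0.72765 + 8.742 + 1.5302 + 6.1236 = 17.123 kg m².

17.1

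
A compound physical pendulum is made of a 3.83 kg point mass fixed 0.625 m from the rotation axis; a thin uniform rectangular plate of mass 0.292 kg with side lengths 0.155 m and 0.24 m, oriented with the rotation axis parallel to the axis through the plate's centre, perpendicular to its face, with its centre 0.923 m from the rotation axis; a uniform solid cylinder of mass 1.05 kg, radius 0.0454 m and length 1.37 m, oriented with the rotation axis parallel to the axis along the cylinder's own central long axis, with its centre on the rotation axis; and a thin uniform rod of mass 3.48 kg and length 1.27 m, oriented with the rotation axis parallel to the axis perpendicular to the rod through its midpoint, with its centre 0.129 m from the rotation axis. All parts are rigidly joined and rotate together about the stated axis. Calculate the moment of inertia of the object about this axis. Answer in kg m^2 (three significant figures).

Point mass: I_cm = 0; centre at d = 0.625 m, so I = I_cm + Md² gives I = 0 + (3.83)(0.625)² = 1.4961 kg m^2.
Rectangular plate: I_cm = (1/12)M(a²+b²) = (1/12)(0.292)[(0.155)² + (0.24)²] = 0.0019862 kg m^2; centre at d = 0.923 m, so I = I_cm + Md² gives I = 0.0019862 + (0.292)(0.923)² = 0.25075 kg m^2.
Solid cylinder: I_cm = (1/2)MR² = (1/2)(1.05)(0.0454)² = 0.0010821 kg m^2; axis through the centre, so I = 0.0010821 kg m^2.
Thin rod: I_cm = (1/12)ML² = (1/12)(3.48)(1.27)² = 0.46774 kg m^2; centre at d = 0.129 m, so I = I_cm + Md² gives I = 0.46774 + (3.48)(0.129)² = 0.52565 kg m^2.
Total I = 1.4961 + 0.25075 + 0.0010821 + 0.52565 = 2.2736 kg m^2.

2.27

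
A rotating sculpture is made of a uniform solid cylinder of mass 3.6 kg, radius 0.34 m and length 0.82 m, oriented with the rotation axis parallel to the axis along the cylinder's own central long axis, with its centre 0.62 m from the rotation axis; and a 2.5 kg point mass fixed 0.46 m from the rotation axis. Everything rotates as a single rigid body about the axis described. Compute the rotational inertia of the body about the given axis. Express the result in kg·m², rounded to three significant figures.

2.12

Solid cylinder: I_cm = (1/2)MR² = (1/2)(3.6)(0.34)² = 0.20808 kg·m²; centre at d = 0.62 m, so I = I_cm + Md² gives I = 0.20808 + (3.6)(0.62)² = 1.5919 kg·m².
Point mass: I_cm = 0; centre at d = 0.46 m, so I = I_cm + Md² gives I = 0 + (2.5)(0.46)² = 0.529 kg·m².
Total I = 1.5919 + 0.529 = 2.1209 kg·m².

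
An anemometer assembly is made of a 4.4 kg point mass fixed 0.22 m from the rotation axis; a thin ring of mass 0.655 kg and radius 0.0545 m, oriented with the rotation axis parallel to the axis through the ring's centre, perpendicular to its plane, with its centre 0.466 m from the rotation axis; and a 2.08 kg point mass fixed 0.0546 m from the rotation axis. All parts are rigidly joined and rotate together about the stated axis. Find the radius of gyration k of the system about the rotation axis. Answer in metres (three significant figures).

Point mass: I_cm = 0; centre at d = 0.22 m, so I = I_cm + Md² gives I = 0 + (4.4)(0.22)² = 0.21296 kg m^2.
Thin ring: I_cm = MR² = (0.655)(0.0545)² = 0.0019455 kg m^2; centre at d = 0.466 m, so I = I_cm + Md² gives I = 0.0019455 + (0.655)(0.466)² = 0.14418 kg m^2.
Point mass: I_cm = 0; centre at d = 0.0546 m, so I = I_cm + Md² gives I = 0 + (2.08)(0.0546)² = 0.0062008 kg m^2.
Total I = 0.36334 kg m^2; total mass M = 7.135 kg.
k = √(I/M) = √(0.36334/7.135) = 0.22566 m.

0.226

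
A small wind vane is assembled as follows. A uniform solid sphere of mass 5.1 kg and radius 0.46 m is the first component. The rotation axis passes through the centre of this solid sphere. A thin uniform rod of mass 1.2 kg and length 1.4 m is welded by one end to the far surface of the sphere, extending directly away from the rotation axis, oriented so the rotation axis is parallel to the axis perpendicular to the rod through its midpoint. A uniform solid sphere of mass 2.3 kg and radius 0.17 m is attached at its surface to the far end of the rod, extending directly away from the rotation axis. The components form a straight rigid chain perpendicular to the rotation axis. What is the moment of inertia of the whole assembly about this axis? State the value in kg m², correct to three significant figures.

11.7

Solid sphere: I_cm = (2/5)MR² = (2/5)(5.1)(0.46)² = 0.43166 kg m²; axis through the centre, so I = 0.43166 kg m².
Thin rod: I_cm = (1/12)ML² = (1/12)(1.2)(1.4)² = 0.196 kg m²; centre at d = 0.46 + 0.7 = 1.16 m, so the parallel axis theorem gives I = 0.196 + (1.2)(1.16)² = 1.8107 kg m².
Solid sphere: I_cm = (2/5)MR² = (2/5)(2.3)(0.17)² = 0.026588 kg m²; centre at d = 0.46 + 0.7 + 0.7 + 0.17 = 2.03 m, so the parallel axis theorem gives I = 0.026588 + (2.3)(2.03)² = 9.5047 kg m².
Total I = 0.43166 + 1.8107 + 9.5047 = 11.747 kg m².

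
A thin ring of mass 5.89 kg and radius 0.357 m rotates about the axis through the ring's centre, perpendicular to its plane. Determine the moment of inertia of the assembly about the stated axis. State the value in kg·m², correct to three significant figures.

I_cm = MR² = (5.89)(0.357)² = 0.75067 kg·m²; axis through the centre, so I = 0.75067 kg·m².

0.751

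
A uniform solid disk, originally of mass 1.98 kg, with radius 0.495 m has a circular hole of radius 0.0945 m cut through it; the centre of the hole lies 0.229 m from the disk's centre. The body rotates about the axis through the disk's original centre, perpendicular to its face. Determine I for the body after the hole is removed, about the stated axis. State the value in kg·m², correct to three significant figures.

Unpierced body about its centre: I₀ = (1/2)MR² = (1/2)(1.98)(0.495)² = 0.24257 kg·m².
The removed disk has mass m = M·(r/R)² = (1.98)(0.0945/0.495)² = 0.072164 kg (same uniform areal density).
Its moment of inertia about the rotation axis (parallel-axis theorem): I_hole = (1/2)mr² + md² = (1/2)(0.072164)(0.0945)² + (0.072164)(0.229)² = 0.0041066 kg·m².
Treating the hole as negative mass, I = I₀ − I_hole = 0.24257 − 0.0041066 = 0.23847 kg·m².

0.238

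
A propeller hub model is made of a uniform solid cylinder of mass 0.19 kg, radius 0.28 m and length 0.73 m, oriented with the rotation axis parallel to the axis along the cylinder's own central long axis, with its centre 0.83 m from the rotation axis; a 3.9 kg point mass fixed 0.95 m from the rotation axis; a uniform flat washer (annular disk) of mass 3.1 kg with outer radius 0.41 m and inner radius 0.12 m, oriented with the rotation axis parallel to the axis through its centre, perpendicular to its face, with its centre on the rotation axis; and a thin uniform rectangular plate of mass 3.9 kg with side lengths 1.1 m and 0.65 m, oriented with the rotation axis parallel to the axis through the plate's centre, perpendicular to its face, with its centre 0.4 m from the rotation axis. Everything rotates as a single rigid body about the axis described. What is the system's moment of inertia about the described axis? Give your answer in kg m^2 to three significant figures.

Solid cylinder: I_cm = (1/2)MR² = (1/2)(0.19)(0.28)² = 0.007448 kg m^2; centre at d = 0.83 m, so the parallel axis theorem gives I = 0.007448 + (0.19)(0.83)² = 0.13834 kg m^2.
Point mass: I_cm = 0; centre at d = 0.95 m, so the parallel axis theorem gives I = 0 + (3.9)(0.95)² = 3.5197 kg m^2.
Annular disk: I_cm = (1/2)M(R²+r²) = (1/2)(3.1)[(0.41)² + (0.12)²] = 0.28287 kg m^2; axis through the centre, so I = 0.28287 kg m^2.
Rectangular plate: I_cm = (1/12)M(a²+b²) = (1/12)(3.9)[(1.1)² + (0.65)²] = 0.53056 kg m^2; centre at d = 0.4 m, so the parallel axis theorem gives I = 0.53056 + (3.9)(0.4)² = 1.1546 kg m^2.
Total I = 0.13834 + 3.5197 + 0.28287 + 1.1546 = 5.0955 kg m^2.

5.10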